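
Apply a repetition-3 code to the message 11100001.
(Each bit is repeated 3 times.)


Each bit -> 3 copies

111111111000000000000111


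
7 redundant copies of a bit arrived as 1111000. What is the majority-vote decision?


Ones: 4 out of 7
Threshold: 4

1 (4/7 voted 1)


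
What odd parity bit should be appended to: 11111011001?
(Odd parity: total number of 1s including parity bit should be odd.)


Number of 1s in data: 8
Parity bit: 1

1


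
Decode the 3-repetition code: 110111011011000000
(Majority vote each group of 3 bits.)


Groups: 110, 111, 011, 011, 000, 000
Majority votes: 111100

111100


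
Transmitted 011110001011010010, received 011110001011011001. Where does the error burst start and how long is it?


XOR: 000000000000001011

Burst at position 14, length 4


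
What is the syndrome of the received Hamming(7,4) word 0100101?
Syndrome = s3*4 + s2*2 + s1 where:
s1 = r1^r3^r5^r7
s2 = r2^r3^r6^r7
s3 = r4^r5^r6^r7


s1=0, s2=0, s3=0

Syndrome = 0 (no error)


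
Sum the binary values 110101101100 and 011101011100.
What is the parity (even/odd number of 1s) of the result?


110101101100 = 3436
011101011100 = 1884
Sum = 5320 = 1010011001000
1s count = 5

odd parity (5 ones in 1010011001000)


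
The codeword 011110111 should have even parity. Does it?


Number of 1s: 7

No, parity error (7 ones)


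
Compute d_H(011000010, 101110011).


XOR: 110110001
Count of 1s: 5

5


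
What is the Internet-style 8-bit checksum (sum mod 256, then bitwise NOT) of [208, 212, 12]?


Sum = 432 mod 256 = 176
Complement = 79

79


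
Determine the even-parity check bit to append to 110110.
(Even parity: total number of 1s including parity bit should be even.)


Number of 1s in data: 4
Parity bit: 0

0


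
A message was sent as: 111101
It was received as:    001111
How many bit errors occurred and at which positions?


XOR: 110010

3 error(s) at position(s): 0, 1, 4


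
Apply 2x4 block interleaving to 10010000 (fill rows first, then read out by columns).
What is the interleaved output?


Matrix:
  1001
  0000
Read columns: 10000010

10000010


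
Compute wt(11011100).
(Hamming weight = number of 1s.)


Counting 1s in 11011100

5


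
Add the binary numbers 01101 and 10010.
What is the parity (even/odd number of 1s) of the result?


01101 = 13
10010 = 18
Sum = 31 = 11111
1s count = 5

odd parity (5 ones in 11111)


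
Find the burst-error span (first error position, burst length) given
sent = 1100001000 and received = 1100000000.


XOR: 0000001000

Burst at position 6, length 1


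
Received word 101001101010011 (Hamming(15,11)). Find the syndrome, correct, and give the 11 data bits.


Syndrome = 0: no error detected

Data: 10111010011 (no errors)


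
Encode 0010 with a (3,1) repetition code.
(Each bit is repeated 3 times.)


Each bit -> 3 copies

000000111000


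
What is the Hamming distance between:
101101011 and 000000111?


XOR: 101101100
Count of 1s: 5

5


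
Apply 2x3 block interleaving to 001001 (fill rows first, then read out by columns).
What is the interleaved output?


Matrix:
  001
  001
Read columns: 000011

000011


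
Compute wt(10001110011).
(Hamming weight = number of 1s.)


Counting 1s in 10001110011

6


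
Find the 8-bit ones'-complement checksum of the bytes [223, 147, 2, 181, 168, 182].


Sum = 903 mod 256 = 135
Complement = 120

120


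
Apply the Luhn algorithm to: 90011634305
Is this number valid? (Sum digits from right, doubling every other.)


Luhn sum = 34
34 mod 10 = 4

Invalid (Luhn sum mod 10 = 4)


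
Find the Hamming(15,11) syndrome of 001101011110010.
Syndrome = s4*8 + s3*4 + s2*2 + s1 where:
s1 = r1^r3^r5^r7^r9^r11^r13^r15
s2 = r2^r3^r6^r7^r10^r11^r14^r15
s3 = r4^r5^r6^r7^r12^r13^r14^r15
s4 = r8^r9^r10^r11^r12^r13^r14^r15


s1=1, s2=1, s3=1, s4=1

Syndrome = 15 (error at position 15)


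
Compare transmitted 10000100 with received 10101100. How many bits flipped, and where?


XOR: 00101000

2 error(s) at position(s): 2, 4


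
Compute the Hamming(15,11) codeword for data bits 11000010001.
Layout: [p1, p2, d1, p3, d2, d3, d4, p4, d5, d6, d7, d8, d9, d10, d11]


Parity bits: p1=0, p2=1, p3=0, p4=0

011010000010001


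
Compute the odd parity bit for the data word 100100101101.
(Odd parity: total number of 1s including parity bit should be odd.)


Number of 1s in data: 6
Parity bit: 1

1


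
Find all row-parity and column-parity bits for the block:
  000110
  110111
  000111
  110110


Row parities: 0110
Column parities: 000000

Row P: 0110, Col P: 000000, Corner: 0


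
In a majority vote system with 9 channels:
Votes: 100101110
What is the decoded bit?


Ones: 5 out of 9
Threshold: 5

1 (5/9 voted 1)


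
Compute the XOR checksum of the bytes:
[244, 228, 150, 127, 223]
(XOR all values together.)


XOR chain: 244 ^ 228 ^ 150 ^ 127 ^ 223 = 38

38


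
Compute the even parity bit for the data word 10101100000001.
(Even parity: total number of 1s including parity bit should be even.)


Number of 1s in data: 5
Parity bit: 1

1


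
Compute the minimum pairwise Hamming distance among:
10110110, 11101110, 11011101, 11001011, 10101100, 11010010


Comparing all pairs, minimum distance: 2
Can detect 1 errors, correct 0 errors

2


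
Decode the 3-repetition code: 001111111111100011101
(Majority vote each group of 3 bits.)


Groups: 001, 111, 111, 111, 100, 011, 101
Majority votes: 0111011

0111011


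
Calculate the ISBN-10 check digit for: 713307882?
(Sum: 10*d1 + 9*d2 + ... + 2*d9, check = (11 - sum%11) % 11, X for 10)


Weighted sum: 219
219 mod 11 = 10

Check digit: 1


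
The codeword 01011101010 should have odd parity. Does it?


Number of 1s: 6

No, parity error (6 ones)


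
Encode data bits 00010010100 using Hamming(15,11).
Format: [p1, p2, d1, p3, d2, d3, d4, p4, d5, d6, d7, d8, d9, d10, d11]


Parity bits: p1=1, p2=0, p3=0, p4=0

100000100010100


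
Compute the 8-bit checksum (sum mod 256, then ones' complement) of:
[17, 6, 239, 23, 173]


Sum = 458 mod 256 = 202
Complement = 53

53


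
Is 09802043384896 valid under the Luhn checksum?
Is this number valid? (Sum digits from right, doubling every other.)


Luhn sum = 76
76 mod 10 = 6

Invalid (Luhn sum mod 10 = 6)


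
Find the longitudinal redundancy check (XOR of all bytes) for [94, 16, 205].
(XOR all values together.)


XOR chain: 94 ^ 16 ^ 205 = 131

131


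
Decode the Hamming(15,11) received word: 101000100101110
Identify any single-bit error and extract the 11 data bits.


Syndrome = 0: no error detected

Data: 10010101110 (no errors)


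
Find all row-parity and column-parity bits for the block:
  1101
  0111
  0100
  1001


Row parities: 1110
Column parities: 0111

Row P: 1110, Col P: 0111, Corner: 1


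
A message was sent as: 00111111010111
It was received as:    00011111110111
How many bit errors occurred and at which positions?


XOR: 00100000100000

2 error(s) at position(s): 2, 8


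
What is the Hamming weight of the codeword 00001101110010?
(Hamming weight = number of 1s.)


Counting 1s in 00001101110010

6


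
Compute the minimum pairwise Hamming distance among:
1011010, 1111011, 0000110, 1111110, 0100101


Comparing all pairs, minimum distance: 2
Can detect 1 errors, correct 0 errors

2


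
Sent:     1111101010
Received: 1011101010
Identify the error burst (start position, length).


XOR: 0100000000

Burst at position 1, length 1


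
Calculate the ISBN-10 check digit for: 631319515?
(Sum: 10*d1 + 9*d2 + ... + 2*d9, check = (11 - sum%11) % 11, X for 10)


Weighted sum: 200
200 mod 11 = 2

Check digit: 9


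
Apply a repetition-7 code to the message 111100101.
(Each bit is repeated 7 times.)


Each bit -> 7 copies

111111111111111111111111111100000000000000111111100000001111111


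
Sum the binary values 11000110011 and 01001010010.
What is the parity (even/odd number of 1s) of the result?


11000110011 = 1587
01001010010 = 594
Sum = 2181 = 100010000101
1s count = 4

even parity (4 ones in 100010000101)


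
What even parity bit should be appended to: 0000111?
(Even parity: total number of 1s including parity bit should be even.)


Number of 1s in data: 3
Parity bit: 1

1


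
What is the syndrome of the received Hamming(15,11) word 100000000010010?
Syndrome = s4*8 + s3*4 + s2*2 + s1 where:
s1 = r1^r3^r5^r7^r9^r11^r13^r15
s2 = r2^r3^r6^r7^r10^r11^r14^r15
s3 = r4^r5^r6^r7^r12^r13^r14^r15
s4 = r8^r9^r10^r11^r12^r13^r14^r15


s1=0, s2=0, s3=1, s4=0

Syndrome = 4 (error at position 4)


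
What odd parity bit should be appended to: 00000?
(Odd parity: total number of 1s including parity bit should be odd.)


Number of 1s in data: 0
Parity bit: 1

1


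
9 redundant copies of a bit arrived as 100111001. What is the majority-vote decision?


Ones: 5 out of 9
Threshold: 5

1 (5/9 voted 1)


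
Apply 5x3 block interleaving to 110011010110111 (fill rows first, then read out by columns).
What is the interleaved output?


Matrix:
  110
  011
  010
  110
  111
Read columns: 100111111101001

100111111101001


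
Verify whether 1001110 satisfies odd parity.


Number of 1s: 4

No, parity error (4 ones)


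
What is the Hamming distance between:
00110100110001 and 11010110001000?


XOR: 11100010111001
Count of 1s: 8

8


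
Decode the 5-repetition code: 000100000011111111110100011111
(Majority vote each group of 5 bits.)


Groups: 00010, 00000, 11111, 11111, 01000, 11111
Majority votes: 001101

001101


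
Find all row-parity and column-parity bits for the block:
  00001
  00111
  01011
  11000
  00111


Row parities: 11101
Column parities: 10010

Row P: 11101, Col P: 10010, Corner: 0


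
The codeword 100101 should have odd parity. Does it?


Number of 1s: 3

Yes, parity is correct (3 ones)


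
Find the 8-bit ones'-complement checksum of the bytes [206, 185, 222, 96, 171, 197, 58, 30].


Sum = 1165 mod 256 = 141
Complement = 114

114


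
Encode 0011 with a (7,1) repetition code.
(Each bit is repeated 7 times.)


Each bit -> 7 copies

0000000000000011111111111111


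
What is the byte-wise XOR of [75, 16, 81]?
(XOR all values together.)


XOR chain: 75 ^ 16 ^ 81 = 10

10


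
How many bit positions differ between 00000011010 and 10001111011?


XOR: 10001100001
Count of 1s: 4

4


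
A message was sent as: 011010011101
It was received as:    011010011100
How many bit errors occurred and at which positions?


XOR: 000000000001

1 error(s) at position(s): 11


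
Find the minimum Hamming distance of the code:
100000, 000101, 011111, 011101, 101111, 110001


Comparing all pairs, minimum distance: 1
Can detect 0 errors, correct 0 errors

1


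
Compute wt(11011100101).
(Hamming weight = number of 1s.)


Counting 1s in 11011100101

7


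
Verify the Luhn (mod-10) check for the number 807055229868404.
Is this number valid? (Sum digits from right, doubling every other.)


Luhn sum = 64
64 mod 10 = 4

Invalid (Luhn sum mod 10 = 4)


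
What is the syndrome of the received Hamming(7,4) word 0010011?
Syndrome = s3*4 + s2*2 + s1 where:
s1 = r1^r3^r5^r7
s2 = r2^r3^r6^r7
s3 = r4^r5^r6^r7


s1=0, s2=1, s3=0

Syndrome = 2 (error at position 2)


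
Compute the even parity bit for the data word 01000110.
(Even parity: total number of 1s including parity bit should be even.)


Number of 1s in data: 3
Parity bit: 1

1


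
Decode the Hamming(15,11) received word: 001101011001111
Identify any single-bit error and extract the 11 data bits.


Syndrome = 0: no error detected

Data: 10101001111 (no errors)


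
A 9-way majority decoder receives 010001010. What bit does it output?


Ones: 3 out of 9
Threshold: 5

0 (3/9 voted 1)


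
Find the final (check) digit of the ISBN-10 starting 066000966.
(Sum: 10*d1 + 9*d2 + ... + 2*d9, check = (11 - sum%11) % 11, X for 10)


Weighted sum: 168
168 mod 11 = 3

Check digit: 8


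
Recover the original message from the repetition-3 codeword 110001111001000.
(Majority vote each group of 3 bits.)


Groups: 110, 001, 111, 001, 000
Majority votes: 10100

10100


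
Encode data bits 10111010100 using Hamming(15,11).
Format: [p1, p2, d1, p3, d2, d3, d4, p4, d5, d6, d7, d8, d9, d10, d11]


Parity bits: p1=1, p2=0, p3=1, p4=1

101101111010100


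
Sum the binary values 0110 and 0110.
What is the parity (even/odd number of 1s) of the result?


0110 = 6
0110 = 6
Sum = 12 = 1100
1s count = 2

even parity (2 ones in 1100)


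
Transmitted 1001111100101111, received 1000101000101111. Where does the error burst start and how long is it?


XOR: 0001010100000000

Burst at position 3, length 5


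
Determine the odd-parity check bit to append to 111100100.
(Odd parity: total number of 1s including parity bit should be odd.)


Number of 1s in data: 5
Parity bit: 0

0


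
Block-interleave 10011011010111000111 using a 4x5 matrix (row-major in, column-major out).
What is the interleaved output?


Matrix:
  10011
  01101
  01110
  00111
Read columns: 10000110011110111101

10000110011110111101


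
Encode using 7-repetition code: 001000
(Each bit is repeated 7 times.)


Each bit -> 7 copies

000000000000001111111000000000000000000000


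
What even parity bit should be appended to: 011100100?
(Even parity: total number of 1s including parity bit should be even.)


Number of 1s in data: 4
Parity bit: 0

0


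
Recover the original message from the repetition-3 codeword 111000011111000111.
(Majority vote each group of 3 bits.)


Groups: 111, 000, 011, 111, 000, 111
Majority votes: 101101

101101


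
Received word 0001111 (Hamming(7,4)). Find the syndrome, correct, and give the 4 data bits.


Syndrome = 0: no error detected

Data: 0111 (no errors)


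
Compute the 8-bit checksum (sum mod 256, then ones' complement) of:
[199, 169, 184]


Sum = 552 mod 256 = 40
Complement = 215

215


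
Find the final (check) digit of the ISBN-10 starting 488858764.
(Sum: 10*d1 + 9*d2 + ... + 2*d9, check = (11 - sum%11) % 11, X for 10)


Weighted sum: 356
356 mod 11 = 4

Check digit: 7


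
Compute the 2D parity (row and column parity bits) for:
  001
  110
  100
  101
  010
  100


Row parities: 101011
Column parities: 000

Row P: 101011, Col P: 000, Corner: 0


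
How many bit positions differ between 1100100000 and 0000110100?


XOR: 1100010100
Count of 1s: 4

4


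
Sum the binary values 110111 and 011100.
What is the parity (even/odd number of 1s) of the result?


110111 = 55
011100 = 28
Sum = 83 = 1010011
1s count = 4

even parity (4 ones in 1010011)


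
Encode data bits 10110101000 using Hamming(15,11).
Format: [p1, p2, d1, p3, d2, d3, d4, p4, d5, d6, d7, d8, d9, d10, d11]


Parity bits: p1=0, p2=0, p3=1, p4=0

001101100101000


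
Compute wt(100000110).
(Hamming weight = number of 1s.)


Counting 1s in 100000110

3


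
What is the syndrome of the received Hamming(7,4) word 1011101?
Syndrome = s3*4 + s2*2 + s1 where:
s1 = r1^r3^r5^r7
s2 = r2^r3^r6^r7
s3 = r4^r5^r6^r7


s1=0, s2=0, s3=1

Syndrome = 4 (error at position 4)


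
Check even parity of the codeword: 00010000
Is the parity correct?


Number of 1s: 1

No, parity error (1 ones)


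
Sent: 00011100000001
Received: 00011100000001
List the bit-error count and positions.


XOR: 00000000000000

0 errors (received matches sent)


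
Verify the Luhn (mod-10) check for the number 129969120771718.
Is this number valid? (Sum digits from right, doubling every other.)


Luhn sum = 74
74 mod 10 = 4

Invalid (Luhn sum mod 10 = 4)


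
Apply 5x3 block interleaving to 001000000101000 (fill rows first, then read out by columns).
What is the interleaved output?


Matrix:
  001
  000
  000
  101
  000
Read columns: 000100000010010

000100000010010


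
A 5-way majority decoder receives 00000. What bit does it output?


Ones: 0 out of 5
Threshold: 3

0 (0/5 voted 1)


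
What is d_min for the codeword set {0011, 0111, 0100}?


Comparing all pairs, minimum distance: 1
Can detect 0 errors, correct 0 errors

1


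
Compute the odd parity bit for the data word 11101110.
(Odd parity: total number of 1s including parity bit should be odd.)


Number of 1s in data: 6
Parity bit: 1

1


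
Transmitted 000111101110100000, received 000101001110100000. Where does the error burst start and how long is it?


XOR: 000010100000000000

Burst at position 4, length 3


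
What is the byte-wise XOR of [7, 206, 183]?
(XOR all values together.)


XOR chain: 7 ^ 206 ^ 183 = 126

126


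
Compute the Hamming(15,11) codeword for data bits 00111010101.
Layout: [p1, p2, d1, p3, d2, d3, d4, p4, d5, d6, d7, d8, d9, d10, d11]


Parity bits: p1=1, p2=0, p3=0, p4=0

100001101010101


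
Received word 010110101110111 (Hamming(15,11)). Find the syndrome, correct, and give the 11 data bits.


Syndrome = 0: no error detected

Data: 01011110111 (no errors)


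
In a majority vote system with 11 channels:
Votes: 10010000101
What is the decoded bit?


Ones: 4 out of 11
Threshold: 6

0 (4/11 voted 1)


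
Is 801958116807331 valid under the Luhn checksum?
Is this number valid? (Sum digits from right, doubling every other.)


Luhn sum = 61
61 mod 10 = 1

Invalid (Luhn sum mod 10 = 1)


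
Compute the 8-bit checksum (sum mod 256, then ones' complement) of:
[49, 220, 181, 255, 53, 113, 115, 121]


Sum = 1107 mod 256 = 83
Complement = 172

172


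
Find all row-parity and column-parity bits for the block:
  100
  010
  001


Row parities: 111
Column parities: 111

Row P: 111, Col P: 111, Corner: 1


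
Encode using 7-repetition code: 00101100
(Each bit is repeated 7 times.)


Each bit -> 7 copies

00000000000000111111100000001111111111111100000000000000


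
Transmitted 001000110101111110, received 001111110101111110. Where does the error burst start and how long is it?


XOR: 000111000000000000

Burst at position 3, length 3


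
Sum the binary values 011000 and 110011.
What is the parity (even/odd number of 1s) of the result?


011000 = 24
110011 = 51
Sum = 75 = 1001011
1s count = 4

even parity (4 ones in 1001011)


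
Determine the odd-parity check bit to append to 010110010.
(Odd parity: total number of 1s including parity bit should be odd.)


Number of 1s in data: 4
Parity bit: 1

1


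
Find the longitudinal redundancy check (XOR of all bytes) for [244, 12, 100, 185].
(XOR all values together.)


XOR chain: 244 ^ 12 ^ 100 ^ 185 = 37

37


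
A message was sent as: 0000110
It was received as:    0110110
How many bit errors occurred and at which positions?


XOR: 0110000

2 error(s) at position(s): 1, 2


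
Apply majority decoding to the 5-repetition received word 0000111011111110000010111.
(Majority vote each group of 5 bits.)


Groups: 00001, 11011, 11111, 00000, 10111
Majority votes: 01101

01101


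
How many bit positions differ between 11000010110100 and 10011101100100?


XOR: 01011111010000
Count of 1s: 7

7


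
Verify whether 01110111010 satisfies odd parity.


Number of 1s: 7

Yes, parity is correct (7 ones)


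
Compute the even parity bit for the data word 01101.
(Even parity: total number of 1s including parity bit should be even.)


Number of 1s in data: 3
Parity bit: 1

1


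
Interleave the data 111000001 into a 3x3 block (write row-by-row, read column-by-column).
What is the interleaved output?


Matrix:
  111
  000
  001
Read columns: 100100101

100100101


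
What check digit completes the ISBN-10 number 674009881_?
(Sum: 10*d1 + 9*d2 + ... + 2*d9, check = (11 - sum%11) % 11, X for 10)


Weighted sum: 258
258 mod 11 = 5

Check digit: 6


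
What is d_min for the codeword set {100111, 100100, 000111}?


Comparing all pairs, minimum distance: 1
Can detect 0 errors, correct 0 errors

1


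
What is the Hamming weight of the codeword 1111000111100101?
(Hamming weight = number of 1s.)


Counting 1s in 1111000111100101

10


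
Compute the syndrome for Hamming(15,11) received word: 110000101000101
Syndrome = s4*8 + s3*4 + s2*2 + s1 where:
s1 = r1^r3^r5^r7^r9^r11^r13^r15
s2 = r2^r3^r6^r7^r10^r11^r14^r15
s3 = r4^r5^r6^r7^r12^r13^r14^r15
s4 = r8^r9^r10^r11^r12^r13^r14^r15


s1=1, s2=1, s3=1, s4=1

Syndrome = 15 (error at position 15)


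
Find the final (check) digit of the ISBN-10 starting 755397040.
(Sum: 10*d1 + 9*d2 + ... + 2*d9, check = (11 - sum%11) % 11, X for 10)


Weighted sum: 277
277 mod 11 = 2

Check digit: 9


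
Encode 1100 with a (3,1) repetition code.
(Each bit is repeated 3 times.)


Each bit -> 3 copies

111111000000


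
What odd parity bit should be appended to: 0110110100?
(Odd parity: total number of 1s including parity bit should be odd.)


Number of 1s in data: 5
Parity bit: 0

0


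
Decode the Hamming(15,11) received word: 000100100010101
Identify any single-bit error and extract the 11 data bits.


Syndrome = 10: error at position 10

Data: 00010110101 (corrected bit 10)


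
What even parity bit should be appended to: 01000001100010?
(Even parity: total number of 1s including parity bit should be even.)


Number of 1s in data: 4
Parity bit: 0

0


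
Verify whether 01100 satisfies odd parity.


Number of 1s: 2

No, parity error (2 ones)


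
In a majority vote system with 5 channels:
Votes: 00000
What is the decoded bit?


Ones: 0 out of 5
Threshold: 3

0 (0/5 voted 1)


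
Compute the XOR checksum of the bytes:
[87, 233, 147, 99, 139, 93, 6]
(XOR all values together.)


XOR chain: 87 ^ 233 ^ 147 ^ 99 ^ 139 ^ 93 ^ 6 = 158

158


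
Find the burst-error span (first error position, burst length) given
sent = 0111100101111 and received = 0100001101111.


XOR: 0011101000000

Burst at position 2, length 5


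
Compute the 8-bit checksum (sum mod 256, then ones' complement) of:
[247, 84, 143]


Sum = 474 mod 256 = 218
Complement = 37

37


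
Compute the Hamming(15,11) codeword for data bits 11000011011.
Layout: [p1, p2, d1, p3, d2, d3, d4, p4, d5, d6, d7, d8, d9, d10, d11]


Parity bits: p1=0, p2=0, p3=0, p4=0

001010000011011


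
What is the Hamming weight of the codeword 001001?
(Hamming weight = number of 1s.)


Counting 1s in 001001

2


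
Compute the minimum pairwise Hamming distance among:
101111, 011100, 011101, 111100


Comparing all pairs, minimum distance: 1
Can detect 0 errors, correct 0 errors

1


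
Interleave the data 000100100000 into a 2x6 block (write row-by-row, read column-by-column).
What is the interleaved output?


Matrix:
  000100
  100000
Read columns: 010000100000

010000100000


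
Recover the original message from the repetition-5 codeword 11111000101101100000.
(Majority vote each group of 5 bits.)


Groups: 11111, 00010, 11011, 00000
Majority votes: 1010

1010


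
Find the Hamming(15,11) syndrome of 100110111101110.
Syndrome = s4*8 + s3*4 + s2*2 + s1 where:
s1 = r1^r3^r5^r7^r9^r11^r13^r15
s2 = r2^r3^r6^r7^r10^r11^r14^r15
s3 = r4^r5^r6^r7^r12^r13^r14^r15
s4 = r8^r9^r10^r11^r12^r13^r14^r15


s1=1, s2=1, s3=0, s4=0

Syndrome = 3 (error at position 3)


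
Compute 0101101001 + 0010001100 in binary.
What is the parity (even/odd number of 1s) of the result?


0101101001 = 361
0010001100 = 140
Sum = 501 = 111110101
1s count = 7

odd parity (7 ones in 111110101)


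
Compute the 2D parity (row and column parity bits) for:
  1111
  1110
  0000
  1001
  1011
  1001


Row parities: 010010
Column parities: 1010

Row P: 010010, Col P: 1010, Corner: 0


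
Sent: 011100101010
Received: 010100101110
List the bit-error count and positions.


XOR: 001000000100

2 error(s) at position(s): 2, 9


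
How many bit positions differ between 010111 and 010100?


XOR: 000011
Count of 1s: 2

2


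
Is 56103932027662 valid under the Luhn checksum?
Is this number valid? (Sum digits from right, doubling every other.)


Luhn sum = 50
50 mod 10 = 0

Valid (Luhn sum mod 10 = 0)


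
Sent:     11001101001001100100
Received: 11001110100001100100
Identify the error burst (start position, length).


XOR: 00000011101000000000

Burst at position 6, length 5


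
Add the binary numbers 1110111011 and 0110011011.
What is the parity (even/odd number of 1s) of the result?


1110111011 = 955
0110011011 = 411
Sum = 1366 = 10101010110
1s count = 6

even parity (6 ones in 10101010110)


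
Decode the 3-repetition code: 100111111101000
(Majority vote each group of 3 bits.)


Groups: 100, 111, 111, 101, 000
Majority votes: 01110

01110


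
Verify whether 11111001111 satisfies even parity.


Number of 1s: 9

No, parity error (9 ones)


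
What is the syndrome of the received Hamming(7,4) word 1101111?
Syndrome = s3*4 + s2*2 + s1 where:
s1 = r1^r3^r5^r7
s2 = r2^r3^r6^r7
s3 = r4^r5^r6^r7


s1=1, s2=1, s3=0

Syndrome = 3 (error at position 3)


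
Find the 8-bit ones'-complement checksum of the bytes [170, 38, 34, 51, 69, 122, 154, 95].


Sum = 733 mod 256 = 221
Complement = 34

34


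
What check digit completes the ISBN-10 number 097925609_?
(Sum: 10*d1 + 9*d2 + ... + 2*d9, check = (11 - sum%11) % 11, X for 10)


Weighted sum: 279
279 mod 11 = 4

Check digit: 7


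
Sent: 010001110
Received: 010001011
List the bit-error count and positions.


XOR: 000000101

2 error(s) at position(s): 6, 8


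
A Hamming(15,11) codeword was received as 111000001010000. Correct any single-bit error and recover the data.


Syndrome = 2: error at position 2

Data: 10001010000 (corrected bit 2)


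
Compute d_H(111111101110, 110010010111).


XOR: 001101111001
Count of 1s: 7

7


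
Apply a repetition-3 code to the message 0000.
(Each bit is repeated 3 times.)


Each bit -> 3 copies

000000000000


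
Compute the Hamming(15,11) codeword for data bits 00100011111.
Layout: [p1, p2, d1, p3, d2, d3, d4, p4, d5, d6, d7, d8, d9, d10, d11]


Parity bits: p1=1, p2=0, p3=1, p4=1

100101010011111


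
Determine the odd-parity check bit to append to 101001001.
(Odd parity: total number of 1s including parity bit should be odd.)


Number of 1s in data: 4
Parity bit: 1

1


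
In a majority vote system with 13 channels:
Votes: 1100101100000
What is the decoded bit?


Ones: 5 out of 13
Threshold: 7

0 (5/13 voted 1)


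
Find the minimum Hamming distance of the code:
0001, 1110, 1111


Comparing all pairs, minimum distance: 1
Can detect 0 errors, correct 0 errors

1


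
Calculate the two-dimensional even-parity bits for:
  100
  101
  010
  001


Row parities: 1011
Column parities: 010

Row P: 1011, Col P: 010, Corner: 1


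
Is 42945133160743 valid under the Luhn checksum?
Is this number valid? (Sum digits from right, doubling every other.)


Luhn sum = 60
60 mod 10 = 0

Valid (Luhn sum mod 10 = 0)


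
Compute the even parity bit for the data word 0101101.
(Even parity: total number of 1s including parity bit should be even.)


Number of 1s in data: 4
Parity bit: 0

0


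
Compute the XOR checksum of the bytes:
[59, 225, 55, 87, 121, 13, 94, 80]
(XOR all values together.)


XOR chain: 59 ^ 225 ^ 55 ^ 87 ^ 121 ^ 13 ^ 94 ^ 80 = 192

192


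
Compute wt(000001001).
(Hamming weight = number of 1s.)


Counting 1s in 000001001

2


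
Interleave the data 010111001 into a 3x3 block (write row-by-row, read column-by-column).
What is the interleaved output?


Matrix:
  010
  111
  001
Read columns: 010110011

010110011


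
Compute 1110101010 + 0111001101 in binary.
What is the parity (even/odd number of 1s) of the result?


1110101010 = 938
0111001101 = 461
Sum = 1399 = 10101110111
1s count = 8

even parity (8 ones in 10101110111)


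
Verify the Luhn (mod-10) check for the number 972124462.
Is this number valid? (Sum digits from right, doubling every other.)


Luhn sum = 37
37 mod 10 = 7

Invalid (Luhn sum mod 10 = 7)


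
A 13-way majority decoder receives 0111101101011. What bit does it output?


Ones: 9 out of 13
Threshold: 7

1 (9/13 voted 1)


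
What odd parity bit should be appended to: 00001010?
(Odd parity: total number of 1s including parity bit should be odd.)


Number of 1s in data: 2
Parity bit: 1

1


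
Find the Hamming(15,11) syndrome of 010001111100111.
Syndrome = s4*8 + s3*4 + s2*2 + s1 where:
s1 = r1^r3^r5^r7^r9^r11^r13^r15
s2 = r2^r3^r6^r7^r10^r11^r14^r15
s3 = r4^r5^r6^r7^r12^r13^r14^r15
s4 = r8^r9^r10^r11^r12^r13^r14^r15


s1=0, s2=0, s3=1, s4=0

Syndrome = 4 (error at position 4)


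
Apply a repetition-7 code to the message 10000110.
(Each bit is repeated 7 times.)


Each bit -> 7 copies

11111110000000000000000000000000000111111111111110000000


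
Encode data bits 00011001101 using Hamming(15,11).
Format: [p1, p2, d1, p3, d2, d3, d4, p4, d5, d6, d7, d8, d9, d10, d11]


Parity bits: p1=0, p2=0, p3=0, p4=0

000000101001101


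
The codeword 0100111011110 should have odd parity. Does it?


Number of 1s: 8

No, parity error (8 ones)


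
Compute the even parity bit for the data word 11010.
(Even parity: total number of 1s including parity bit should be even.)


Number of 1s in data: 3
Parity bit: 1

1


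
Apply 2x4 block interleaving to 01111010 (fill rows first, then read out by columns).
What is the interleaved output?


Matrix:
  0111
  1010
Read columns: 01101110

01101110


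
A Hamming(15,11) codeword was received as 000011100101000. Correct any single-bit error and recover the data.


Syndrome = 2: error at position 2

Data: 01110101000 (corrected bit 2)


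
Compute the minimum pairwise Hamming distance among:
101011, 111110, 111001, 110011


Comparing all pairs, minimum distance: 2
Can detect 1 errors, correct 0 errors

2


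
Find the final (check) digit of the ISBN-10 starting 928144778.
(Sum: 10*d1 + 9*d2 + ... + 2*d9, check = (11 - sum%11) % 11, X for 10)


Weighted sum: 288
288 mod 11 = 2

Check digit: 9


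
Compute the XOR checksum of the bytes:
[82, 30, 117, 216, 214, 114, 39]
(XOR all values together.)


XOR chain: 82 ^ 30 ^ 117 ^ 216 ^ 214 ^ 114 ^ 39 = 98

98


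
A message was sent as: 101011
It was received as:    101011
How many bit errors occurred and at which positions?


XOR: 000000

0 errors (received matches sent)


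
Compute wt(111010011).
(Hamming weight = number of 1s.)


Counting 1s in 111010011

6


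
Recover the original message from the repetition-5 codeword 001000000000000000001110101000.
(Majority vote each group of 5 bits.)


Groups: 00100, 00000, 00000, 00000, 11101, 01000
Majority votes: 000010

000010


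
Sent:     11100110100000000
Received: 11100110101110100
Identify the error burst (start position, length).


XOR: 00000000001110100

Burst at position 10, length 5


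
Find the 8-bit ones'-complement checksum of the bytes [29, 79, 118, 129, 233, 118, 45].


Sum = 751 mod 256 = 239
Complement = 16

16


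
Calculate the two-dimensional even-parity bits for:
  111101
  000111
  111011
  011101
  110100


Row parities: 11101
Column parities: 101000

Row P: 11101, Col P: 101000, Corner: 0


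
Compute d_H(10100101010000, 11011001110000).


XOR: 01111100100000
Count of 1s: 6

6


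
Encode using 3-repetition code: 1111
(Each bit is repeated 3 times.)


Each bit -> 3 copies

111111111111


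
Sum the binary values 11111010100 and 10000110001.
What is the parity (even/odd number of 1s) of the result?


11111010100 = 2004
10000110001 = 1073
Sum = 3077 = 110000000101
1s count = 4

even parity (4 ones in 110000000101)


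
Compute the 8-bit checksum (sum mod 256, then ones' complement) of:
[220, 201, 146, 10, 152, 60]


Sum = 789 mod 256 = 21
Complement = 234

234


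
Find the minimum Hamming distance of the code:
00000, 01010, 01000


Comparing all pairs, minimum distance: 1
Can detect 0 errors, correct 0 errors

1


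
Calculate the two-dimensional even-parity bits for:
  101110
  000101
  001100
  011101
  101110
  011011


Row parities: 000000
Column parities: 001111

Row P: 000000, Col P: 001111, Corner: 0


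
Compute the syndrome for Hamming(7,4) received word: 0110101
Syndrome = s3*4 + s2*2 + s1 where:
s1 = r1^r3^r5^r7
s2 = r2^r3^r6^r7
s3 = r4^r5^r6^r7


s1=1, s2=1, s3=0

Syndrome = 3 (error at position 3)


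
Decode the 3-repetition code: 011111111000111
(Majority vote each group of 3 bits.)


Groups: 011, 111, 111, 000, 111
Majority votes: 11101

11101


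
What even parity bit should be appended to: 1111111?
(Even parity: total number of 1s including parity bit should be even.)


Number of 1s in data: 7
Parity bit: 1

1


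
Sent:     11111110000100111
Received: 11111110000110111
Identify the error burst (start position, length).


XOR: 00000000000010000

Burst at position 12, length 1


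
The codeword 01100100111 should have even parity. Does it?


Number of 1s: 6

Yes, parity is correct (6 ones)


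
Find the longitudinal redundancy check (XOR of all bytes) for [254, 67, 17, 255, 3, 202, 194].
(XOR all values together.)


XOR chain: 254 ^ 67 ^ 17 ^ 255 ^ 3 ^ 202 ^ 194 = 88

88


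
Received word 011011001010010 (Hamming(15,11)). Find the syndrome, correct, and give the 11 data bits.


Syndrome = 14: error at position 14

Data: 11101010000 (corrected bit 14)


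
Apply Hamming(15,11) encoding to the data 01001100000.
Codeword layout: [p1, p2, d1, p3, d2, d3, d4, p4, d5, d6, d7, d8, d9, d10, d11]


Parity bits: p1=0, p2=1, p3=1, p4=0

010110001100000


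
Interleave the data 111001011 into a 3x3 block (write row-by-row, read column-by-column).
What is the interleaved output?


Matrix:
  111
  001
  011
Read columns: 100101111

100101111


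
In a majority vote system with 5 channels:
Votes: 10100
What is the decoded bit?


Ones: 2 out of 5
Threshold: 3

0 (2/5 voted 1)


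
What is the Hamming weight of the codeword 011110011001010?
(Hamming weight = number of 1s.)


Counting 1s in 011110011001010

8


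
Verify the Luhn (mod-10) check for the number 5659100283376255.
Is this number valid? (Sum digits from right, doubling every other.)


Luhn sum = 55
55 mod 10 = 5

Invalid (Luhn sum mod 10 = 5)


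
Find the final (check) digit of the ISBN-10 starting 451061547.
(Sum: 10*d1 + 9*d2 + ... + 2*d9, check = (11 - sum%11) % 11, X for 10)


Weighted sum: 180
180 mod 11 = 4

Check digit: 7


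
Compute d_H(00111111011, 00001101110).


XOR: 00110010101
Count of 1s: 5

5


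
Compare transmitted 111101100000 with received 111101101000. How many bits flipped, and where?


XOR: 000000001000

1 error(s) at position(s): 8


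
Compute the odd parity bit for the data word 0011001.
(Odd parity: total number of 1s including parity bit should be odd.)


Number of 1s in data: 3
Parity bit: 0

0


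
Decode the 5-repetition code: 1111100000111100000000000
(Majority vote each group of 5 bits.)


Groups: 11111, 00000, 11110, 00000, 00000
Majority votes: 10100

10100


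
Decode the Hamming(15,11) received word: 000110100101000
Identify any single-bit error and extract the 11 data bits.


Syndrome = 0: no error detected

Data: 01010101000 (no errors)


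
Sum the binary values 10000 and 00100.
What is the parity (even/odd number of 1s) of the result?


10000 = 16
00100 = 4
Sum = 20 = 10100
1s count = 2

even parity (2 ones in 10100)


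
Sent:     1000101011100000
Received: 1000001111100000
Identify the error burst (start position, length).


XOR: 0000100100000000

Burst at position 4, length 4


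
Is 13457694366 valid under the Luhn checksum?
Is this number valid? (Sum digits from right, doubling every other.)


Luhn sum = 51
51 mod 10 = 1

Invalid (Luhn sum mod 10 = 1)


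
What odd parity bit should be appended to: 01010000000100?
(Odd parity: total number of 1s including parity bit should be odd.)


Number of 1s in data: 3
Parity bit: 0

0


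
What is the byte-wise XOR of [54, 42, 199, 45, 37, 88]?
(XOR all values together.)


XOR chain: 54 ^ 42 ^ 199 ^ 45 ^ 37 ^ 88 = 139

139


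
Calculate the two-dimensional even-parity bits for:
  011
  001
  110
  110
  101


Row parities: 01000
Column parities: 111

Row P: 01000, Col P: 111, Corner: 1


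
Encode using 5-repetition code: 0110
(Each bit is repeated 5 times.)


Each bit -> 5 copies

00000111111111100000


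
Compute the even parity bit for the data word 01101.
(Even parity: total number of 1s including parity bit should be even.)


Number of 1s in data: 3
Parity bit: 1

1


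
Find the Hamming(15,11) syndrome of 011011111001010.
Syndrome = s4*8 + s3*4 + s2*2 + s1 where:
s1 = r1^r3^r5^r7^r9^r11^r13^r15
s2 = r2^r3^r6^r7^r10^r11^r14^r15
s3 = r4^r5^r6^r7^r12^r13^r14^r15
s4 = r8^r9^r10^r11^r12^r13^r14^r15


s1=0, s2=1, s3=1, s4=0

Syndrome = 6 (error at position 6)


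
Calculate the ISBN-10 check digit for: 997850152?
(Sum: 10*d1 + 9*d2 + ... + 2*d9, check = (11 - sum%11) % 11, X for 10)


Weighted sum: 336
336 mod 11 = 6

Check digit: 5


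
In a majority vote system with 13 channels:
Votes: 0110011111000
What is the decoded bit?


Ones: 7 out of 13
Threshold: 7

1 (7/13 voted 1)


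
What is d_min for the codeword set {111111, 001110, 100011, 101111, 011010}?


Comparing all pairs, minimum distance: 1
Can detect 0 errors, correct 0 errors

1


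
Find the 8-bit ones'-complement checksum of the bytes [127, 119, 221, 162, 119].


Sum = 748 mod 256 = 236
Complement = 19

19


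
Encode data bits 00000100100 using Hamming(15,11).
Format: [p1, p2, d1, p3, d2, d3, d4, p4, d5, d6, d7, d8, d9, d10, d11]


Parity bits: p1=1, p2=1, p3=1, p4=0

110100000100100


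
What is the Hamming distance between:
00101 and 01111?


XOR: 01010
Count of 1s: 2

2


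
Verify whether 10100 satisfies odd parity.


Number of 1s: 2

No, parity error (2 ones)


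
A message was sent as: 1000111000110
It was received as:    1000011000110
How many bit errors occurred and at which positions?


XOR: 0000100000000

1 error(s) at position(s): 4


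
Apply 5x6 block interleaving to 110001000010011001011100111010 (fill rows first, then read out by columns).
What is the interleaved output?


Matrix:
  110001
  000010
  011001
  011100
  111010
Read columns: 100011011100111000100100110100

100011011100111000100100110100


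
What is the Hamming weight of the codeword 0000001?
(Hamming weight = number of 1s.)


Counting 1s in 0000001

1


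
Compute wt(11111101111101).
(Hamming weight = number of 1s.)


Counting 1s in 11111101111101

12


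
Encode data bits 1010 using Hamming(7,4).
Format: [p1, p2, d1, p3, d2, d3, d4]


Parity bits: p1=1, p2=0, p3=1

1011010


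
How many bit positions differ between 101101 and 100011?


XOR: 001110
Count of 1s: 3

3


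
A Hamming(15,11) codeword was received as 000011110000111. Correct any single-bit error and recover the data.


Syndrome = 0: no error detected

Data: 01110000111 (no errors)


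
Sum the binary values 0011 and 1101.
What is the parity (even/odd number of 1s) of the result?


0011 = 3
1101 = 13
Sum = 16 = 10000
1s count = 1

odd parity (1 ones in 10000)


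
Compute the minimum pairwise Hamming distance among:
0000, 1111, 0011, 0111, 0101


Comparing all pairs, minimum distance: 1
Can detect 0 errors, correct 0 errors

1
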